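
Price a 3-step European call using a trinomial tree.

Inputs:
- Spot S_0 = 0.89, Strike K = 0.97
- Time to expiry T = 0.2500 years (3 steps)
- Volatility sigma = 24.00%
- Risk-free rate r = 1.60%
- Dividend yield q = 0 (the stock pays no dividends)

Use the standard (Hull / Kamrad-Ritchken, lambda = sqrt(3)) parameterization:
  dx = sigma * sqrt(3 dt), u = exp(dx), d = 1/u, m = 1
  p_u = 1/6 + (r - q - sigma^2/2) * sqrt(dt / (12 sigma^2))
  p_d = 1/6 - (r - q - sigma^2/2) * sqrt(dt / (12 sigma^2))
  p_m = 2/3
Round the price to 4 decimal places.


Answer: Price = V(0,0) = 0.0174

Derivation:
dt = T/N = 0.083333; dx = sigma*sqrt(3*dt) = 0.120000
u = exp(dx) = 1.127497; d = 1/u = 0.886920
p_u = 0.162222, p_m = 0.666667, p_d = 0.171111
Discount per step: exp(-r*dt) = 0.998668
Stock lattice S(k, j) with j the centered position index:
  k=0: S(0,+0) = 0.8900
  k=1: S(1,-1) = 0.7894; S(1,+0) = 0.8900; S(1,+1) = 1.0035
  k=2: S(2,-2) = 0.7001; S(2,-1) = 0.7894; S(2,+0) = 0.8900; S(2,+1) = 1.0035; S(2,+2) = 1.1314
  k=3: S(3,-3) = 0.6209; S(3,-2) = 0.7001; S(3,-1) = 0.7894; S(3,+0) = 0.8900; S(3,+1) = 1.0035; S(3,+2) = 1.1314; S(3,+3) = 1.2757
Terminal payoffs V(N, j) = max(S_T - K, 0):
  V(3,-3) = 0.000000; V(3,-2) = 0.000000; V(3,-1) = 0.000000; V(3,+0) = 0.000000; V(3,+1) = 0.033472; V(3,+2) = 0.161412; V(3,+3) = 0.305663
Backward induction: V(k, j) = exp(-r*dt) * [p_u * V(k+1, j+1) + p_m * V(k+1, j) + p_d * V(k+1, j-1)]
  V(2,-2) = exp(-r*dt) * [p_u*0.000000 + p_m*0.000000 + p_d*0.000000] = 0.000000
  V(2,-1) = exp(-r*dt) * [p_u*0.000000 + p_m*0.000000 + p_d*0.000000] = 0.000000
  V(2,+0) = exp(-r*dt) * [p_u*0.033472 + p_m*0.000000 + p_d*0.000000] = 0.005423
  V(2,+1) = exp(-r*dt) * [p_u*0.161412 + p_m*0.033472 + p_d*0.000000] = 0.048435
  V(2,+2) = exp(-r*dt) * [p_u*0.305663 + p_m*0.161412 + p_d*0.033472] = 0.162704
  V(1,-1) = exp(-r*dt) * [p_u*0.005423 + p_m*0.000000 + p_d*0.000000] = 0.000879
  V(1,+0) = exp(-r*dt) * [p_u*0.048435 + p_m*0.005423 + p_d*0.000000] = 0.011457
  V(1,+1) = exp(-r*dt) * [p_u*0.162704 + p_m*0.048435 + p_d*0.005423] = 0.059532
  V(0,+0) = exp(-r*dt) * [p_u*0.059532 + p_m*0.011457 + p_d*0.000879] = 0.017423


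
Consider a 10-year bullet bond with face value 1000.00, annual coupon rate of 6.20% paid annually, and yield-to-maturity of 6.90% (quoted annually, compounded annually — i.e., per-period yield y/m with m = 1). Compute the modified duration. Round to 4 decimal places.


Answer: Modified duration = 7.1820

Derivation:
Coupon per period c = face * coupon_rate / m = 62.000000
Periods per year m = 1; per-period yield y/m = 0.069000
Number of cashflows N = 10
Cashflows (t years, CF_t, discount factor 1/(1+y/m)^(m*t), PV):
  t = 1.0000: CF_t = 62.000000, DF = 0.935454, PV = 57.998129
  t = 2.0000: CF_t = 62.000000, DF = 0.875074, PV = 54.254564
  t = 3.0000: CF_t = 62.000000, DF = 0.818591, PV = 50.752633
  t = 4.0000: CF_t = 62.000000, DF = 0.765754, PV = 47.476738
  t = 5.0000: CF_t = 62.000000, DF = 0.716327, PV = 44.412290
  t = 6.0000: CF_t = 62.000000, DF = 0.670091, PV = 41.545640
  t = 7.0000: CF_t = 62.000000, DF = 0.626839, PV = 38.864023
  t = 8.0000: CF_t = 62.000000, DF = 0.586379, PV = 36.355494
  t = 9.0000: CF_t = 62.000000, DF = 0.548530, PV = 34.008881
  t = 10.0000: CF_t = 1062.000000, DF = 0.513125, PV = 544.938466
Price P = sum_t PV_t = 950.606857
First compute Macaulay numerator sum_t t * PV_t:
  t * PV_t at t = 1.0000: 57.998129
  t * PV_t at t = 2.0000: 108.509128
  t * PV_t at t = 3.0000: 152.257898
  t * PV_t at t = 4.0000: 189.906951
  t * PV_t at t = 5.0000: 222.061448
  t * PV_t at t = 6.0000: 249.273843
  t * PV_t at t = 7.0000: 272.048160
  t * PV_t at t = 8.0000: 290.843950
  t * PV_t at t = 9.0000: 306.079929
  t * PV_t at t = 10.0000: 5449.384657
Macaulay duration D = 7298.364093 / 950.606857 = 7.677584
Modified duration = D / (1 + y/m) = 7.677584 / (1 + 0.069000) = 7.182024


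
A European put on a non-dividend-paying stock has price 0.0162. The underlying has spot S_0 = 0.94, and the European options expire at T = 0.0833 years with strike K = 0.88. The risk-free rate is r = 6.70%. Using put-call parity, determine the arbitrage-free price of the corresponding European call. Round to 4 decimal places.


Answer: Call price = 0.0811

Derivation:
Put-call parity: C - P = S_0 * exp(-qT) - K * exp(-rT).
S_0 * exp(-qT) = 0.9400 * 1.00000000 = 0.94000000
K * exp(-rT) = 0.8800 * 0.99443445 = 0.87510231
C = P + S*exp(-qT) - K*exp(-rT)
C = 0.0162 + 0.94000000 - 0.87510231 = 0.0811


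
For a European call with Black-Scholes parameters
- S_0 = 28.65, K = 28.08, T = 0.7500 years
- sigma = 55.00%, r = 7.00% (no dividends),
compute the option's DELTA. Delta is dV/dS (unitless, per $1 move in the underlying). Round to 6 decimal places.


d1 = 0.3905687738; d2 = -0.0857451983
phi(d1) = 0.3696456198; exp(-qT) = 1.0000000000; exp(-rT) = 0.9488543211
N(d1) = 0.6519419946
Delta = exp(-qT) * N(d1) = 1.0000000000 * 0.6519419946 = 0.651942

Answer: Delta = 0.651942


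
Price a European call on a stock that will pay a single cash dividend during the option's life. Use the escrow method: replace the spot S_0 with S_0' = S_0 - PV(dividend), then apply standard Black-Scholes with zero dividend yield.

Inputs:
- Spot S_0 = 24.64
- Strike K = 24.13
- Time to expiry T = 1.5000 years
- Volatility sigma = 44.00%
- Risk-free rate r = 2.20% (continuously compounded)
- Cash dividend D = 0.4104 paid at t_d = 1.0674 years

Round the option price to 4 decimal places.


PV(D) = D * exp(-r * t_d) = 0.4104 * 0.97679078 = 0.40087493
S_0' = S_0 - PV(D) = 24.6400 - 0.40087493 = 24.23912507
d1 = (ln(S_0'/K) + (r + sigma^2/2)*T) / (sigma*sqrt(T)) = 0.33905426
d2 = d1 - sigma*sqrt(T) = -0.19983348
exp(-rT) = 0.96753856
N(d1) = 0.63271557; N(d2) = 0.42080541
C = S_0' * N(d1) - K * exp(-rT) * N(d2) = 24.23912507 * 0.63271557 - 24.1300 * 0.96753856 * 0.42080541 = 5.5121

Answer: Price = 5.5121


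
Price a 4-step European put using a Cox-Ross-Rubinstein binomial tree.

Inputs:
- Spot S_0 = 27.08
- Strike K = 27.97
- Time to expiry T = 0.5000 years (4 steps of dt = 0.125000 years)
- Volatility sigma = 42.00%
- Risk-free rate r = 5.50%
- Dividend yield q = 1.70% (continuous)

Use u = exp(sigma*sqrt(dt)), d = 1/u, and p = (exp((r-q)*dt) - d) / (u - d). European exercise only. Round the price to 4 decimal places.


dt = T/N = 0.125000
u = exp(sigma*sqrt(dt)) = 1.160084; d = 1/u = 0.862007
p = (exp((r-q)*dt) - d) / (u - d) = 0.478918
Discount per step: exp(-r*dt) = 0.993149
Stock lattice S(k, i) with i counting down-moves:
  k=0: S(0,0) = 27.0800
  k=1: S(1,0) = 31.4151; S(1,1) = 23.3431
  k=2: S(2,0) = 36.4441; S(2,1) = 27.0800; S(2,2) = 20.1219
  k=3: S(3,0) = 42.2782; S(3,1) = 31.4151; S(3,2) = 23.3431; S(3,3) = 17.3452
  k=4: S(4,0) = 49.0463; S(4,1) = 36.4441; S(4,2) = 27.0800; S(4,3) = 20.1219; S(4,4) = 14.9517
Terminal payoffs V(N, i) = max(K - S_T, 0):
  V(4,0) = 0.000000; V(4,1) = 0.000000; V(4,2) = 0.890000; V(4,3) = 7.848063; V(4,4) = 13.018289
Backward induction: V(k, i) = exp(-r*dt) * [p * V(k+1, i) + (1-p) * V(k+1, i+1)].
  V(3,0) = exp(-r*dt) * [p*0.000000 + (1-p)*0.000000] = 0.000000
  V(3,1) = exp(-r*dt) * [p*0.000000 + (1-p)*0.890000] = 0.460585
  V(3,2) = exp(-r*dt) * [p*0.890000 + (1-p)*7.848063] = 4.484780
  V(3,3) = exp(-r*dt) * [p*7.848063 + (1-p)*13.018289] = 10.469944
  V(2,0) = exp(-r*dt) * [p*0.000000 + (1-p)*0.460585] = 0.238358
  V(2,1) = exp(-r*dt) * [p*0.460585 + (1-p)*4.484780] = 2.539997
  V(2,2) = exp(-r*dt) * [p*4.484780 + (1-p)*10.469944] = 7.551444
  V(1,0) = exp(-r*dt) * [p*0.238358 + (1-p)*2.539997] = 1.427850
  V(1,1) = exp(-r*dt) * [p*2.539997 + (1-p)*7.551444] = 5.116076
  V(0,0) = exp(-r*dt) * [p*1.427850 + (1-p)*5.116076] = 3.326767

Answer: Price = V(0,0) = 3.3268


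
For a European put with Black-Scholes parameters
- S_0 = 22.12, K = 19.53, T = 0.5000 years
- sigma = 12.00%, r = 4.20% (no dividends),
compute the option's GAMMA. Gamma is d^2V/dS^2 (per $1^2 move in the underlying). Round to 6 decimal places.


d1 = 1.7575189930; d2 = 1.6726661793
phi(d1) = 0.0851470907; exp(-qT) = 1.0000000000; exp(-rT) = 0.9792189646
Gamma = exp(-qT) * phi(d1) / (S * sigma * sqrt(T)) = 1.0000000000 * 0.0851470907 / (22.1200 * 0.1200 * 0.7071067812) = 0.045365

Answer: Gamma = 0.045365


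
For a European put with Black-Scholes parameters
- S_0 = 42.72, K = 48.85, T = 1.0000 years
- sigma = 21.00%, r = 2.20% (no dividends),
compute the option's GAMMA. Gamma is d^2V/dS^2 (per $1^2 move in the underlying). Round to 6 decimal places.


Answer: Gamma = 0.040564

Derivation:
d1 = -0.4287484945; d2 = -0.6387484945
phi(d1) = 0.3639090996; exp(-qT) = 1.0000000000; exp(-rT) = 0.9782402351
Gamma = exp(-qT) * phi(d1) / (S * sigma * sqrt(T)) = 1.0000000000 * 0.3639090996 / (42.7200 * 0.2100 * 1.0000000000) = 0.040564


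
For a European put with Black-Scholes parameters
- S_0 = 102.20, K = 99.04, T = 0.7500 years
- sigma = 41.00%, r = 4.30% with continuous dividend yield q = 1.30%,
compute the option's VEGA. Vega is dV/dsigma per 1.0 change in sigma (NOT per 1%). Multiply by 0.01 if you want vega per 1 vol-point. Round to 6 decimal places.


d1 = 0.3293582448; d2 = -0.0257121708
phi(d1) = 0.3778806175; exp(-qT) = 0.9902973771; exp(-rT) = 0.9682644857
Vega = S * exp(-qT) * phi(d1) * sqrt(T) = 102.2000 * 0.9902973771 * 0.3778806175 * 0.8660254038 = 33.120873

Answer: Vega = 33.120873


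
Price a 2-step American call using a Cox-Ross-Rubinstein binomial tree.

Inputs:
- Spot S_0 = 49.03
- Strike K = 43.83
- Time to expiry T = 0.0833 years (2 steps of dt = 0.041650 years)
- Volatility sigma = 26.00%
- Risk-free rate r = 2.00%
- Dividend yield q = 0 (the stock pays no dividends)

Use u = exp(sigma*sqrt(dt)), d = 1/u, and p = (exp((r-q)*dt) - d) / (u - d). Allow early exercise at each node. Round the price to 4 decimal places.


Answer: Price = V(0,0) = 5.2730

Derivation:
dt = T/N = 0.041650
u = exp(sigma*sqrt(dt)) = 1.054495; d = 1/u = 0.948322
p = (exp((r-q)*dt) - d) / (u - d) = 0.494587
Discount per step: exp(-r*dt) = 0.999167
Stock lattice S(k, i) with i counting down-moves:
  k=0: S(0,0) = 49.0300
  k=1: S(1,0) = 51.7019; S(1,1) = 46.4962
  k=2: S(2,0) = 54.5193; S(2,1) = 49.0300; S(2,2) = 44.0934
Terminal payoffs V(N, i) = max(S_T - K, 0):
  V(2,0) = 10.689350; V(2,1) = 5.200000; V(2,2) = 0.263352
Backward induction: V(k, i) = exp(-r*dt) * [p * V(k+1, i) + (1-p) * V(k+1, i+1)]; then take max(V_cont, immediate exercise) for American.
  V(1,0) = exp(-r*dt) * [p*10.689350 + (1-p)*5.200000] = 7.908369; exercise = 7.871873; V(1,0) = max -> 7.908369
  V(1,1) = exp(-r*dt) * [p*5.200000 + (1-p)*0.263352] = 2.702700; exercise = 2.666205; V(1,1) = max -> 2.702700
  V(0,0) = exp(-r*dt) * [p*7.908369 + (1-p)*2.702700] = 5.272960; exercise = 5.200000; V(0,0) = max -> 5.272960


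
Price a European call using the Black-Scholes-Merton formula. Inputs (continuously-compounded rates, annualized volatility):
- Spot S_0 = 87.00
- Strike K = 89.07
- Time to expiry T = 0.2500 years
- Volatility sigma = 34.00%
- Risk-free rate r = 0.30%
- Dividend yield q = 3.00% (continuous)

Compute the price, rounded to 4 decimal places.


Answer: Price = 4.7061

Derivation:
d1 = (ln(S/K) + (r - q + 0.5*sigma^2) * T) / (sigma * sqrt(T)) = -0.09302623
d2 = d1 - sigma * sqrt(T) = -0.26302623
exp(-rT) = 0.99925028; exp(-qT) = 0.99252805
C = S_0 * exp(-qT) * N(d1) - K * exp(-rT) * N(d2)
N(d1) = 0.46294136; N(d2) = 0.39626518
C = 87.0000 * 0.99252805 * 0.46294136 - 89.0700 * 0.99925028 * 0.39626518 = 4.7061


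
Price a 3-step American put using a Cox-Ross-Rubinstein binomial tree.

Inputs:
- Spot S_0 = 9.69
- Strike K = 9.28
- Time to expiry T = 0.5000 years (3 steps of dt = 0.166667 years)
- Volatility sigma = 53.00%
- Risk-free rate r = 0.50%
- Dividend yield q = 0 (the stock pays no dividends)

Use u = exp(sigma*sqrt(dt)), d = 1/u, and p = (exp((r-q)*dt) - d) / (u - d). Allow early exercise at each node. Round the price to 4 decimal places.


Answer: Price = V(0,0) = 1.3124

Derivation:
dt = T/N = 0.166667
u = exp(sigma*sqrt(dt)) = 1.241564; d = 1/u = 0.805436
p = (exp((r-q)*dt) - d) / (u - d) = 0.448029
Discount per step: exp(-r*dt) = 0.999167
Stock lattice S(k, i) with i counting down-moves:
  k=0: S(0,0) = 9.6900
  k=1: S(1,0) = 12.0308; S(1,1) = 7.8047
  k=2: S(2,0) = 14.9369; S(2,1) = 9.6900; S(2,2) = 6.2862
  k=3: S(3,0) = 18.5452; S(3,1) = 12.0308; S(3,2) = 7.8047; S(3,3) = 5.0631
Terminal payoffs V(N, i) = max(K - S_T, 0):
  V(3,0) = 0.000000; V(3,1) = 0.000000; V(3,2) = 1.475326; V(3,3) = 4.216896
Backward induction: V(k, i) = exp(-r*dt) * [p * V(k+1, i) + (1-p) * V(k+1, i+1)]; then take max(V_cont, immediate exercise) for American.
  V(2,0) = exp(-r*dt) * [p*0.000000 + (1-p)*0.000000] = 0.000000; exercise = 0.000000; V(2,0) = max -> 0.000000
  V(2,1) = exp(-r*dt) * [p*0.000000 + (1-p)*1.475326] = 0.813659; exercise = 0.000000; V(2,1) = max -> 0.813659
  V(2,2) = exp(-r*dt) * [p*1.475326 + (1-p)*4.216896] = 2.986105; exercise = 2.993835; V(2,2) = max -> 2.993835
  V(1,0) = exp(-r*dt) * [p*0.000000 + (1-p)*0.813659] = 0.448742; exercise = 0.000000; V(1,0) = max -> 0.448742
  V(1,1) = exp(-r*dt) * [p*0.813659 + (1-p)*2.993835] = 2.015373; exercise = 1.475326; V(1,1) = max -> 2.015373
  V(0,0) = exp(-r*dt) * [p*0.448742 + (1-p)*2.015373] = 1.312384; exercise = 0.000000; V(0,0) = max -> 1.312384


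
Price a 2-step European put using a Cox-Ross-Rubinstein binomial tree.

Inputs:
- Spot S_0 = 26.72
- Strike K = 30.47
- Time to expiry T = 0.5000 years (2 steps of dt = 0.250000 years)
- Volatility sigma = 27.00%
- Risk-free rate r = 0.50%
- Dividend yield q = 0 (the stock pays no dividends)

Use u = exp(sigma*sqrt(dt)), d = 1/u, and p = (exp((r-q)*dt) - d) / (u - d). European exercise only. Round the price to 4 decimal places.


dt = T/N = 0.250000
u = exp(sigma*sqrt(dt)) = 1.144537; d = 1/u = 0.873716
p = (exp((r-q)*dt) - d) / (u - d) = 0.470920
Discount per step: exp(-r*dt) = 0.998751
Stock lattice S(k, i) with i counting down-moves:
  k=0: S(0,0) = 26.7200
  k=1: S(1,0) = 30.5820; S(1,1) = 23.3457
  k=2: S(2,0) = 35.0023; S(2,1) = 26.7200; S(2,2) = 20.3975
Terminal payoffs V(N, i) = max(K - S_T, 0):
  V(2,0) = 0.000000; V(2,1) = 3.750000; V(2,2) = 10.072500
Backward induction: V(k, i) = exp(-r*dt) * [p * V(k+1, i) + (1-p) * V(k+1, i+1)].
  V(1,0) = exp(-r*dt) * [p*0.000000 + (1-p)*3.750000] = 1.981573
  V(1,1) = exp(-r*dt) * [p*3.750000 + (1-p)*10.072500] = 7.086247
  V(0,0) = exp(-r*dt) * [p*1.981573 + (1-p)*7.086247] = 4.676506

Answer: Price = V(0,0) = 4.6765


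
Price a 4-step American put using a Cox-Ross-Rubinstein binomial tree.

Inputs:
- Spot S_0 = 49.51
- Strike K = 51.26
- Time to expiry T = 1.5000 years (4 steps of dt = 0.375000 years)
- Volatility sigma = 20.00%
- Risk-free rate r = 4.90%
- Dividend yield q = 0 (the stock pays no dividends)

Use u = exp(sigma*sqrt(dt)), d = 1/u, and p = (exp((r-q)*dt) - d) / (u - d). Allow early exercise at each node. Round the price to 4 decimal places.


Answer: Price = V(0,0) = 4.3891

Derivation:
dt = T/N = 0.375000
u = exp(sigma*sqrt(dt)) = 1.130290; d = 1/u = 0.884728
p = (exp((r-q)*dt) - d) / (u - d) = 0.544940
Discount per step: exp(-r*dt) = 0.981793
Stock lattice S(k, i) with i counting down-moves:
  k=0: S(0,0) = 49.5100
  k=1: S(1,0) = 55.9607; S(1,1) = 43.8029
  k=2: S(2,0) = 63.2518; S(2,1) = 49.5100; S(2,2) = 38.7537
  k=3: S(3,0) = 71.4929; S(3,1) = 55.9607; S(3,2) = 43.8029; S(3,3) = 34.2865
  k=4: S(4,0) = 80.8077; S(4,1) = 63.2518; S(4,2) = 49.5100; S(4,3) = 38.7537; S(4,4) = 30.3342
Terminal payoffs V(N, i) = max(K - S_T, 0):
  V(4,0) = 0.000000; V(4,1) = 0.000000; V(4,2) = 1.750000; V(4,3) = 12.506321; V(4,4) = 20.925772
Backward induction: V(k, i) = exp(-r*dt) * [p * V(k+1, i) + (1-p) * V(k+1, i+1)]; then take max(V_cont, immediate exercise) for American.
  V(3,0) = exp(-r*dt) * [p*0.000000 + (1-p)*0.000000] = 0.000000; exercise = 0.000000; V(3,0) = max -> 0.000000
  V(3,1) = exp(-r*dt) * [p*0.000000 + (1-p)*1.750000] = 0.781856; exercise = 0.000000; V(3,1) = max -> 0.781856
  V(3,2) = exp(-r*dt) * [p*1.750000 + (1-p)*12.506321] = 6.523792; exercise = 7.457093; V(3,2) = max -> 7.457093
  V(3,3) = exp(-r*dt) * [p*12.506321 + (1-p)*20.925772] = 16.040215; exercise = 16.973517; V(3,3) = max -> 16.973517
  V(2,0) = exp(-r*dt) * [p*0.000000 + (1-p)*0.781856] = 0.349314; exercise = 0.000000; V(2,0) = max -> 0.349314
  V(2,1) = exp(-r*dt) * [p*0.781856 + (1-p)*7.457093] = 3.749949; exercise = 1.750000; V(2,1) = max -> 3.749949
  V(2,2) = exp(-r*dt) * [p*7.457093 + (1-p)*16.973517] = 11.573019; exercise = 12.506321; V(2,2) = max -> 12.506321
  V(1,0) = exp(-r*dt) * [p*0.349314 + (1-p)*3.749949] = 1.862272; exercise = 0.000000; V(1,0) = max -> 1.862272
  V(1,1) = exp(-r*dt) * [p*3.749949 + (1-p)*12.506321] = 7.593800; exercise = 7.457093; V(1,1) = max -> 7.593800
  V(0,0) = exp(-r*dt) * [p*1.862272 + (1-p)*7.593800] = 4.389068; exercise = 1.750000; V(0,0) = max -> 4.389068


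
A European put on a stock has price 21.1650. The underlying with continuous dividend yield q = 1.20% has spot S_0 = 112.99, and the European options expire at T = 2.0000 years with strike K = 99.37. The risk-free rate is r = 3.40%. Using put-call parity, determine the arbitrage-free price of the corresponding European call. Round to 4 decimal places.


Put-call parity: C - P = S_0 * exp(-qT) - K * exp(-rT).
S_0 * exp(-qT) = 112.9900 * 0.97628571 = 110.31052235
K * exp(-rT) = 99.3700 * 0.93426047 = 92.83746326
C = P + S*exp(-qT) - K*exp(-rT)
C = 21.1650 + 110.31052235 - 92.83746326 = 38.6381

Answer: Call price = 38.6381


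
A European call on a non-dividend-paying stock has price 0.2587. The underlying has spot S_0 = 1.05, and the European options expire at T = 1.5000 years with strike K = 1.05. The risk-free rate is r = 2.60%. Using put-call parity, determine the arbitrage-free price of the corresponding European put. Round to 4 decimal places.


Answer: Put price = 0.2185

Derivation:
Put-call parity: C - P = S_0 * exp(-qT) - K * exp(-rT).
S_0 * exp(-qT) = 1.0500 * 1.00000000 = 1.05000000
K * exp(-rT) = 1.0500 * 0.96175071 = 1.00983824
P = C - S*exp(-qT) + K*exp(-rT)
P = 0.2587 - 1.05000000 + 1.00983824 = 0.2185


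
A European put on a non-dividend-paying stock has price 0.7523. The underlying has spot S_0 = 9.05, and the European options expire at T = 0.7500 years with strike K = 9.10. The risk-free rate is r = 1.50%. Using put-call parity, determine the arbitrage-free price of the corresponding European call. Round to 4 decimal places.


Answer: Call price = 0.8041

Derivation:
Put-call parity: C - P = S_0 * exp(-qT) - K * exp(-rT).
S_0 * exp(-qT) = 9.0500 * 1.00000000 = 9.05000000
K * exp(-rT) = 9.1000 * 0.98881304 = 8.99819871
C = P + S*exp(-qT) - K*exp(-rT)
C = 0.7523 + 9.05000000 - 8.99819871 = 0.8041


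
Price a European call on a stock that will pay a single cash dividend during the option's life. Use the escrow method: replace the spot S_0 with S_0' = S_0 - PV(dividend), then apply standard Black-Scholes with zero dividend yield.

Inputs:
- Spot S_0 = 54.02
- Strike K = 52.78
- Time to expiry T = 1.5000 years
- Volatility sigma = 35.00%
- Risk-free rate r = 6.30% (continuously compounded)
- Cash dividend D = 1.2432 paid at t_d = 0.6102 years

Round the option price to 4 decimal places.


PV(D) = D * exp(-r * t_d) = 1.2432 * 0.96228694 = 1.19631512
S_0' = S_0 - PV(D) = 54.0200 - 1.19631512 = 52.82368488
d1 = (ln(S_0'/K) + (r + sigma^2/2)*T) / (sigma*sqrt(T)) = 0.43671448
d2 = d1 - sigma*sqrt(T) = 0.00805377
exp(-rT) = 0.90982773
N(d1) = 0.66884079; N(d2) = 0.50321296
C = S_0' * N(d1) - K * exp(-rT) * N(d2) = 52.82368488 * 0.66884079 - 52.7800 * 0.90982773 * 0.50321296 = 11.1660

Answer: Price = 11.1660


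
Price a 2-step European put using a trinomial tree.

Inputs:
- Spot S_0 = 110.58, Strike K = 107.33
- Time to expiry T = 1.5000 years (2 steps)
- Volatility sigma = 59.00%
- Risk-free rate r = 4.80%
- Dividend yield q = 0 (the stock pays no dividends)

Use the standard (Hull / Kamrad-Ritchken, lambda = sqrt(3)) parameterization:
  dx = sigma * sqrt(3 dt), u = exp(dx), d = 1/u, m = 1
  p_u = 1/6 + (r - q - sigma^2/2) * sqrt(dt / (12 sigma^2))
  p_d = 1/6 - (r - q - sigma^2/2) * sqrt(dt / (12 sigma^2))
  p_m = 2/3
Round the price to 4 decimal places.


Answer: Price = V(0,0) = 20.8336

Derivation:
dt = T/N = 0.750000; dx = sigma*sqrt(3*dt) = 0.885000
u = exp(dx) = 2.422984; d = 1/u = 0.412714
p_u = 0.113256, p_m = 0.666667, p_d = 0.220078
Discount per step: exp(-r*dt) = 0.964640
Stock lattice S(k, j) with j the centered position index:
  k=0: S(0,+0) = 110.5800
  k=1: S(1,-1) = 45.6379; S(1,+0) = 110.5800; S(1,+1) = 267.9336
  k=2: S(2,-2) = 18.8354; S(2,-1) = 45.6379; S(2,+0) = 110.5800; S(2,+1) = 267.9336; S(2,+2) = 649.1990
Terminal payoffs V(N, j) = max(K - S_T, 0):
  V(2,-2) = 88.494578; V(2,-1) = 61.692067; V(2,+0) = 0.000000; V(2,+1) = 0.000000; V(2,+2) = 0.000000
Backward induction: V(k, j) = exp(-r*dt) * [p_u * V(k+1, j+1) + p_m * V(k+1, j) + p_d * V(k+1, j-1)]
  V(1,-1) = exp(-r*dt) * [p_u*0.000000 + p_m*61.692067 + p_d*88.494578] = 58.460796
  V(1,+0) = exp(-r*dt) * [p_u*0.000000 + p_m*0.000000 + p_d*61.692067] = 13.096967
  V(1,+1) = exp(-r*dt) * [p_u*0.000000 + p_m*0.000000 + p_d*0.000000] = 0.000000
  V(0,+0) = exp(-r*dt) * [p_u*0.000000 + p_m*13.096967 + p_d*58.460796] = 20.833556


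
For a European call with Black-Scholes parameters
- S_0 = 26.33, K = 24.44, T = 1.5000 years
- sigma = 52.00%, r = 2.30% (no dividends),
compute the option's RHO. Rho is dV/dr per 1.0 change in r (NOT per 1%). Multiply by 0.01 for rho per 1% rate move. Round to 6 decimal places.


Answer: Rho = 15.634626

Derivation:
d1 = 0.4895648167; d2 = -0.1473025164
phi(d1) = 0.3538877919; exp(-qT) = 1.0000000000; exp(-rT) = 0.9660883397
N(d2) = 0.4414466232
Rho = K*T*exp(-rT)*N(d2) = 24.4400 * 1.5000 * 0.9660883397 * 0.4414466232 = 15.634626


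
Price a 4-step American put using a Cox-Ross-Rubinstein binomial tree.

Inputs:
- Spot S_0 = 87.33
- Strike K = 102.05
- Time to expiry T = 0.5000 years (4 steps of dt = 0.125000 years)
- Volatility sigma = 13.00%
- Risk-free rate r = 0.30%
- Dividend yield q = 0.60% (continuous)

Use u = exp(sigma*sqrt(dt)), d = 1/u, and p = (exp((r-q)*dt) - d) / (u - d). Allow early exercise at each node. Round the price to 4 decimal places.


Answer: Price = V(0,0) = 14.9884

Derivation:
dt = T/N = 0.125000
u = exp(sigma*sqrt(dt)) = 1.047035; d = 1/u = 0.955078
p = (exp((r-q)*dt) - d) / (u - d) = 0.484434
Discount per step: exp(-r*dt) = 0.999625
Stock lattice S(k, i) with i counting down-moves:
  k=0: S(0,0) = 87.3300
  k=1: S(1,0) = 91.4375; S(1,1) = 83.4070
  k=2: S(2,0) = 95.7383; S(2,1) = 87.3300; S(2,2) = 79.6602
  k=3: S(3,0) = 100.2413; S(3,1) = 91.4375; S(3,2) = 83.4070; S(3,3) = 76.0817
  k=4: S(4,0) = 104.9561; S(4,1) = 95.7383; S(4,2) = 87.3300; S(4,3) = 79.6602; S(4,4) = 72.6640
Terminal payoffs V(N, i) = max(K - S_T, 0):
  V(4,0) = 0.000000; V(4,1) = 6.311748; V(4,2) = 14.720000; V(4,3) = 22.389794; V(4,4) = 29.385985
Backward induction: V(k, i) = exp(-r*dt) * [p * V(k+1, i) + (1-p) * V(k+1, i+1)]; then take max(V_cont, immediate exercise) for American.
  V(3,0) = exp(-r*dt) * [p*0.000000 + (1-p)*6.311748] = 3.252901; exercise = 1.808741; V(3,0) = max -> 3.252901
  V(3,1) = exp(-r*dt) * [p*6.311748 + (1-p)*14.720000] = 10.642763; exercise = 10.612472; V(3,1) = max -> 10.642763
  V(3,2) = exp(-r*dt) * [p*14.720000 + (1-p)*22.389794] = 18.667281; exercise = 18.643011; V(3,2) = max -> 18.667281
  V(3,3) = exp(-r*dt) * [p*22.389794 + (1-p)*29.385985] = 25.987043; exercise = 25.968265; V(3,3) = max -> 25.987043
  V(2,0) = exp(-r*dt) * [p*3.252901 + (1-p)*10.642763] = 7.060212; exercise = 6.311748; V(2,0) = max -> 7.060212
  V(2,1) = exp(-r*dt) * [p*10.642763 + (1-p)*18.667281] = 14.774388; exercise = 14.720000; V(2,1) = max -> 14.774388
  V(2,2) = exp(-r*dt) * [p*18.667281 + (1-p)*25.987043] = 22.432686; exercise = 22.389794; V(2,2) = max -> 22.432686
  V(1,0) = exp(-r*dt) * [p*7.060212 + (1-p)*14.774388] = 11.033239; exercise = 10.612472; V(1,0) = max -> 11.033239
  V(1,1) = exp(-r*dt) * [p*14.774388 + (1-p)*22.432686] = 18.715724; exercise = 18.643011; V(1,1) = max -> 18.715724
  V(0,0) = exp(-r*dt) * [p*11.033239 + (1-p)*18.715724] = 14.988443; exercise = 14.720000; V(0,0) = max -> 14.988443


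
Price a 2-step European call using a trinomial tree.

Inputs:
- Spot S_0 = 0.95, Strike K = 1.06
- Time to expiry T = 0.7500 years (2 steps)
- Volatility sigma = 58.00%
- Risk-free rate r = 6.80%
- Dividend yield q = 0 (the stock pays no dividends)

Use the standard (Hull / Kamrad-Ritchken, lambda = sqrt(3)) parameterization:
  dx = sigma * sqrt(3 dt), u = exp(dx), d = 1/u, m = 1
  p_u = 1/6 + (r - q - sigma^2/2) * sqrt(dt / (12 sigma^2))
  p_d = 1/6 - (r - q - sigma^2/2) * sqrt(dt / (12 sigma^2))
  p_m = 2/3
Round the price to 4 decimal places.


Answer: Price = V(0,0) = 0.1589

Derivation:
dt = T/N = 0.375000; dx = sigma*sqrt(3*dt) = 0.615183
u = exp(dx) = 1.849995; d = 1/u = 0.540542
p_u = 0.136127, p_m = 0.666667, p_d = 0.197206
Discount per step: exp(-r*dt) = 0.974822
Stock lattice S(k, j) with j the centered position index:
  k=0: S(0,+0) = 0.9500
  k=1: S(1,-1) = 0.5135; S(1,+0) = 0.9500; S(1,+1) = 1.7575
  k=2: S(2,-2) = 0.2776; S(2,-1) = 0.5135; S(2,+0) = 0.9500; S(2,+1) = 1.7575; S(2,+2) = 3.2514
Terminal payoffs V(N, j) = max(S_T - K, 0):
  V(2,-2) = 0.000000; V(2,-1) = 0.000000; V(2,+0) = 0.000000; V(2,+1) = 0.697495; V(2,+2) = 2.191357
Backward induction: V(k, j) = exp(-r*dt) * [p_u * V(k+1, j+1) + p_m * V(k+1, j) + p_d * V(k+1, j-1)]
  V(1,-1) = exp(-r*dt) * [p_u*0.000000 + p_m*0.000000 + p_d*0.000000] = 0.000000
  V(1,+0) = exp(-r*dt) * [p_u*0.697495 + p_m*0.000000 + p_d*0.000000] = 0.092557
  V(1,+1) = exp(-r*dt) * [p_u*2.191357 + p_m*0.697495 + p_d*0.000000] = 0.744082
  V(0,+0) = exp(-r*dt) * [p_u*0.744082 + p_m*0.092557 + p_d*0.000000] = 0.158891


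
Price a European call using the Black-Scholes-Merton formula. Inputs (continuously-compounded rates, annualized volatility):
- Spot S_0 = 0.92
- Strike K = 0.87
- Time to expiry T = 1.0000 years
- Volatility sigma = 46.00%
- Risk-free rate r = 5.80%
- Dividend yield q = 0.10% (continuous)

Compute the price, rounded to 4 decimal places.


d1 = (ln(S/K) + (r - q + 0.5*sigma^2) * T) / (sigma * sqrt(T)) = 0.47539230
d2 = d1 - sigma * sqrt(T) = 0.01539230
exp(-rT) = 0.94364995; exp(-qT) = 0.99900050
C = S_0 * exp(-qT) * N(d1) - K * exp(-rT) * N(d2)
N(d1) = 0.68274631; N(d2) = 0.50614040
C = 0.9200 * 0.99900050 * 0.68274631 - 0.8700 * 0.94364995 * 0.50614040 = 0.2120

Answer: Price = 0.2120


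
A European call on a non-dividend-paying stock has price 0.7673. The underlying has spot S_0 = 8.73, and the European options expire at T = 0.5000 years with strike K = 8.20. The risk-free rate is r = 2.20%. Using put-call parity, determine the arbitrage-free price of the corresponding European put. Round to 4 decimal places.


Put-call parity: C - P = S_0 * exp(-qT) - K * exp(-rT).
S_0 * exp(-qT) = 8.7300 * 1.00000000 = 8.73000000
K * exp(-rT) = 8.2000 * 0.98906028 = 8.11029429
P = C - S*exp(-qT) + K*exp(-rT)
P = 0.7673 - 8.73000000 + 8.11029429 = 0.1476

Answer: Put price = 0.1476


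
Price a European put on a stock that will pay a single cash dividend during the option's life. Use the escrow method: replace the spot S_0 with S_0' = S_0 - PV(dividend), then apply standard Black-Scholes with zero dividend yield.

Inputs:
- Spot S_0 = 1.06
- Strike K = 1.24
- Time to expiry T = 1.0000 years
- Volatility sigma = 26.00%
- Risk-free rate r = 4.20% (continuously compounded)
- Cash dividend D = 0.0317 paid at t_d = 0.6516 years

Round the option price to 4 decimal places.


Answer: Price = 0.2117

Derivation:
PV(D) = D * exp(-r * t_d) = 0.0317 * 0.97300389 = 0.03084422
S_0' = S_0 - PV(D) = 1.0600 - 0.03084422 = 1.02915578
d1 = (ln(S_0'/K) + (r + sigma^2/2)*T) / (sigma*sqrt(T)) = -0.42527903
d2 = d1 - sigma*sqrt(T) = -0.68527903
exp(-rT) = 0.95886978
N(-d1) = 0.66468336; N(-d2) = 0.75341607
P = K * exp(-rT) * N(-d2) - S_0' * N(-d1) = 1.2400 * 0.95886978 * 0.75341607 - 1.02915578 * 0.66468336 = 0.2117


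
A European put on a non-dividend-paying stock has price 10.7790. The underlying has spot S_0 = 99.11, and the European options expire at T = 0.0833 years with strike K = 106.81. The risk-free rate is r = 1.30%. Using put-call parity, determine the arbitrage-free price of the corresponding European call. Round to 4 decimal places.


Put-call parity: C - P = S_0 * exp(-qT) - K * exp(-rT).
S_0 * exp(-qT) = 99.1100 * 1.00000000 = 99.11000000
K * exp(-rT) = 106.8100 * 0.99891769 = 106.69439805
C = P + S*exp(-qT) - K*exp(-rT)
C = 10.7790 + 99.11000000 - 106.69439805 = 3.1946

Answer: Call price = 3.1946


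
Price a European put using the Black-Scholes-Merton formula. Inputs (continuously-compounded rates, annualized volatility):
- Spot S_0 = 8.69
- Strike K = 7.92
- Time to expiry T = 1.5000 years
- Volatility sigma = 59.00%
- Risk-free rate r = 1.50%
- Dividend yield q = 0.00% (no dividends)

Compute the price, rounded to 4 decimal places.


Answer: Price = 1.8732

Derivation:
d1 = (ln(S/K) + (r - q + 0.5*sigma^2) * T) / (sigma * sqrt(T)) = 0.52083726
d2 = d1 - sigma * sqrt(T) = -0.20176221
exp(-rT) = 0.97775124; exp(-qT) = 1.00000000
P = K * exp(-rT) * N(-d2) - S_0 * exp(-qT) * N(-d1)
N(-d1) = 0.30124007; N(-d2) = 0.57994869
P = 7.9200 * 0.97775124 * 0.57994869 - 8.6900 * 1.00000000 * 0.30124007 = 1.8732


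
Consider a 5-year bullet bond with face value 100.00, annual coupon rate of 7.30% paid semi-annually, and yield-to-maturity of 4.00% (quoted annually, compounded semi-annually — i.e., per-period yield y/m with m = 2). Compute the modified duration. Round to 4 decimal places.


Coupon per period c = face * coupon_rate / m = 3.650000
Periods per year m = 2; per-period yield y/m = 0.020000
Number of cashflows N = 10
Cashflows (t years, CF_t, discount factor 1/(1+y/m)^(m*t), PV):
  t = 0.5000: CF_t = 3.650000, DF = 0.980392, PV = 3.578431
  t = 1.0000: CF_t = 3.650000, DF = 0.961169, PV = 3.508266
  t = 1.5000: CF_t = 3.650000, DF = 0.942322, PV = 3.439477
  t = 2.0000: CF_t = 3.650000, DF = 0.923845, PV = 3.372036
  t = 2.5000: CF_t = 3.650000, DF = 0.905731, PV = 3.305917
  t = 3.0000: CF_t = 3.650000, DF = 0.887971, PV = 3.241096
  t = 3.5000: CF_t = 3.650000, DF = 0.870560, PV = 3.177545
  t = 4.0000: CF_t = 3.650000, DF = 0.853490, PV = 3.115240
  t = 4.5000: CF_t = 3.650000, DF = 0.836755, PV = 3.054157
  t = 5.0000: CF_t = 103.650000, DF = 0.820348, PV = 85.029101
Price P = sum_t PV_t = 114.821265
First compute Macaulay numerator sum_t t * PV_t:
  t * PV_t at t = 0.5000: 1.789216
  t * PV_t at t = 1.0000: 3.508266
  t * PV_t at t = 1.5000: 5.159215
  t * PV_t at t = 2.0000: 6.744072
  t * PV_t at t = 2.5000: 8.264794
  t * PV_t at t = 3.0000: 9.723287
  t * PV_t at t = 3.5000: 11.121406
  t * PV_t at t = 4.0000: 12.460959
  t * PV_t at t = 4.5000: 13.743705
  t * PV_t at t = 5.0000: 425.145506
Macaulay duration D = 497.660426 / 114.821265 = 4.334218
Modified duration = D / (1 + y/m) = 4.334218 / (1 + 0.020000) = 4.249234

Answer: Modified duration = 4.2492


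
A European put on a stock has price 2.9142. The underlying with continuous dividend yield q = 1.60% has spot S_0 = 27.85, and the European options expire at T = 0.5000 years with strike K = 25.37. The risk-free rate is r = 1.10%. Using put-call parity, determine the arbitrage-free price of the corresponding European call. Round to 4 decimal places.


Answer: Call price = 5.3114

Derivation:
Put-call parity: C - P = S_0 * exp(-qT) - K * exp(-rT).
S_0 * exp(-qT) = 27.8500 * 0.99203191 = 27.62808883
K * exp(-rT) = 25.3700 * 0.99451510 = 25.23084802
C = P + S*exp(-qT) - K*exp(-rT)
C = 2.9142 + 27.62808883 - 25.23084802 = 5.3114


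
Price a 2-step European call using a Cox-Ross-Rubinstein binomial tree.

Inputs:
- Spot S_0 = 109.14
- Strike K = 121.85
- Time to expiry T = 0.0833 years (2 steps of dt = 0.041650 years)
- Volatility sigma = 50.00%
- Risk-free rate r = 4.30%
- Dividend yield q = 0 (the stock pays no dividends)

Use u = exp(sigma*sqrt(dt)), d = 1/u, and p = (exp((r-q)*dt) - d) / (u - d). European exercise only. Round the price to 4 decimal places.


Answer: Price = V(0,0) = 2.7925

Derivation:
dt = T/N = 0.041650
u = exp(sigma*sqrt(dt)) = 1.107430; d = 1/u = 0.902992
p = (exp((r-q)*dt) - d) / (u - d) = 0.483280
Discount per step: exp(-r*dt) = 0.998211
Stock lattice S(k, i) with i counting down-moves:
  k=0: S(0,0) = 109.1400
  k=1: S(1,0) = 120.8649; S(1,1) = 98.5525
  k=2: S(2,0) = 133.8493; S(2,1) = 109.1400; S(2,2) = 88.9921
Terminal payoffs V(N, i) = max(S_T - K, 0):
  V(2,0) = 11.999332; V(2,1) = 0.000000; V(2,2) = 0.000000
Backward induction: V(k, i) = exp(-r*dt) * [p * V(k+1, i) + (1-p) * V(k+1, i+1)].
  V(1,0) = exp(-r*dt) * [p*11.999332 + (1-p)*0.000000] = 5.788660
  V(1,1) = exp(-r*dt) * [p*0.000000 + (1-p)*0.000000] = 0.000000
  V(0,0) = exp(-r*dt) * [p*5.788660 + (1-p)*0.000000] = 2.792537


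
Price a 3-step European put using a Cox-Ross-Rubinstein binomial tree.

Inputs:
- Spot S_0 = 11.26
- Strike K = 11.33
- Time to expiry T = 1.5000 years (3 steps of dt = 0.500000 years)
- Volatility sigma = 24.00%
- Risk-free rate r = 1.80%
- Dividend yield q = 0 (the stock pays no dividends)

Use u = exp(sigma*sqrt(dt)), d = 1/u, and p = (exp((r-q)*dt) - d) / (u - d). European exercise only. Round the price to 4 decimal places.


dt = T/N = 0.500000
u = exp(sigma*sqrt(dt)) = 1.184956; d = 1/u = 0.843913
p = (exp((r-q)*dt) - d) / (u - d) = 0.484184
Discount per step: exp(-r*dt) = 0.991040
Stock lattice S(k, i) with i counting down-moves:
  k=0: S(0,0) = 11.2600
  k=1: S(1,0) = 13.3426; S(1,1) = 9.5025
  k=2: S(2,0) = 15.8104; S(2,1) = 11.2600; S(2,2) = 8.0193
  k=3: S(3,0) = 18.7346; S(3,1) = 13.3426; S(3,2) = 9.5025; S(3,3) = 6.7676
Terminal payoffs V(N, i) = max(K - S_T, 0):
  V(3,0) = 0.000000; V(3,1) = 0.000000; V(3,2) = 1.827537; V(3,3) = 4.562446
Backward induction: V(k, i) = exp(-r*dt) * [p * V(k+1, i) + (1-p) * V(k+1, i+1)].
  V(2,0) = exp(-r*dt) * [p*0.000000 + (1-p)*0.000000] = 0.000000
  V(2,1) = exp(-r*dt) * [p*0.000000 + (1-p)*1.827537] = 0.934227
  V(2,2) = exp(-r*dt) * [p*1.827537 + (1-p)*4.562446] = 3.209234
  V(1,0) = exp(-r*dt) * [p*0.000000 + (1-p)*0.934227] = 0.477572
  V(1,1) = exp(-r*dt) * [p*0.934227 + (1-p)*3.209234] = 2.088828
  V(0,0) = exp(-r*dt) * [p*0.477572 + (1-p)*2.088828] = 1.296958

Answer: Price = V(0,0) = 1.2970


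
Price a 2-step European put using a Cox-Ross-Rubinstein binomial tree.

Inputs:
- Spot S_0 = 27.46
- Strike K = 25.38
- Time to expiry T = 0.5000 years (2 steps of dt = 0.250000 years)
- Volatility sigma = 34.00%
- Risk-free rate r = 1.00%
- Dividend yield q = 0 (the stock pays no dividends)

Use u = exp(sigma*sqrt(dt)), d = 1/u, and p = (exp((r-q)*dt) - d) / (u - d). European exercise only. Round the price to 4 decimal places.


dt = T/N = 0.250000
u = exp(sigma*sqrt(dt)) = 1.185305; d = 1/u = 0.843665
p = (exp((r-q)*dt) - d) / (u - d) = 0.464929
Discount per step: exp(-r*dt) = 0.997503
Stock lattice S(k, i) with i counting down-moves:
  k=0: S(0,0) = 27.4600
  k=1: S(1,0) = 32.5485; S(1,1) = 23.1670
  k=2: S(2,0) = 38.5799; S(2,1) = 27.4600; S(2,2) = 19.5452
Terminal payoffs V(N, i) = max(K - S_T, 0):
  V(2,0) = 0.000000; V(2,1) = 0.000000; V(2,2) = 5.834787
Backward induction: V(k, i) = exp(-r*dt) * [p * V(k+1, i) + (1-p) * V(k+1, i+1)].
  V(1,0) = exp(-r*dt) * [p*0.000000 + (1-p)*0.000000] = 0.000000
  V(1,1) = exp(-r*dt) * [p*0.000000 + (1-p)*5.834787] = 3.114231
  V(0,0) = exp(-r*dt) * [p*0.000000 + (1-p)*3.114231] = 1.662174

Answer: Price = V(0,0) = 1.6622


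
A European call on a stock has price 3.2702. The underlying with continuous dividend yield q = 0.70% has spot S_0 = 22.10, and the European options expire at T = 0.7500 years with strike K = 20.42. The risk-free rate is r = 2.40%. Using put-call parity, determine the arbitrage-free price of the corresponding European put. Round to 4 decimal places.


Answer: Put price = 1.3416

Derivation:
Put-call parity: C - P = S_0 * exp(-qT) - K * exp(-rT).
S_0 * exp(-qT) = 22.1000 * 0.99476376 = 21.98427903
K * exp(-rT) = 20.4200 * 0.98216103 = 20.05572828
P = C - S*exp(-qT) + K*exp(-rT)
P = 3.2702 - 21.98427903 + 20.05572828 = 1.3416


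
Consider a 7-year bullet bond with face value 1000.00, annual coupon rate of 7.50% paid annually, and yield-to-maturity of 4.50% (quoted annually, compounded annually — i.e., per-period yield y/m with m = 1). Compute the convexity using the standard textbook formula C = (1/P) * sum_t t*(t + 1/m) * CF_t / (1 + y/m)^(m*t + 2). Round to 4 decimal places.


Answer: Convexity = 39.7356

Derivation:
Coupon per period c = face * coupon_rate / m = 75.000000
Periods per year m = 1; per-period yield y/m = 0.045000
Number of cashflows N = 7
Cashflows (t years, CF_t, discount factor 1/(1+y/m)^(m*t), PV):
  t = 1.0000: CF_t = 75.000000, DF = 0.956938, PV = 71.770335
  t = 2.0000: CF_t = 75.000000, DF = 0.915730, PV = 68.679746
  t = 3.0000: CF_t = 75.000000, DF = 0.876297, PV = 65.722245
  t = 4.0000: CF_t = 75.000000, DF = 0.838561, PV = 62.892101
  t = 5.0000: CF_t = 75.000000, DF = 0.802451, PV = 60.183828
  t = 6.0000: CF_t = 75.000000, DF = 0.767896, PV = 57.592180
  t = 7.0000: CF_t = 1075.000000, DF = 0.734828, PV = 789.940592
Price P = sum_t PV_t = 1176.781028
Convexity numerator sum_t t*(t + 1/m) * CF_t / (1+y/m)^(m*t + 2):
  t = 1.0000: term = 131.444491
  t = 2.0000: term = 377.352605
  t = 3.0000: term = 722.205942
  t = 4.0000: term = 1151.843607
  t = 5.0000: term = 1653.364030
  t = 6.0000: term = 2215.033150
  t = 7.0000: term = 40508.846549
Convexity = (1/P) * sum = 46760.090373 / 1176.781028 = 39.735592


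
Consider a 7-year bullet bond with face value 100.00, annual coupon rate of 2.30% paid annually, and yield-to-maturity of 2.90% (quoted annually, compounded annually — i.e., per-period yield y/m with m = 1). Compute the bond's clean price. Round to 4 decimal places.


Coupon per period c = face * coupon_rate / m = 2.300000
Periods per year m = 1; per-period yield y/m = 0.029000
Number of cashflows N = 7
Cashflows (t years, CF_t, discount factor 1/(1+y/m)^(m*t), PV):
  t = 1.0000: CF_t = 2.300000, DF = 0.971817, PV = 2.235180
  t = 2.0000: CF_t = 2.300000, DF = 0.944429, PV = 2.172186
  t = 3.0000: CF_t = 2.300000, DF = 0.917812, PV = 2.110968
  t = 4.0000: CF_t = 2.300000, DF = 0.891946, PV = 2.051476
  t = 5.0000: CF_t = 2.300000, DF = 0.866808, PV = 1.993659
  t = 6.0000: CF_t = 2.300000, DF = 0.842379, PV = 1.937473
  t = 7.0000: CF_t = 102.300000, DF = 0.818639, PV = 83.746759
Price P = sum_t PV_t = 96.247701

Answer: Price = 96.2477


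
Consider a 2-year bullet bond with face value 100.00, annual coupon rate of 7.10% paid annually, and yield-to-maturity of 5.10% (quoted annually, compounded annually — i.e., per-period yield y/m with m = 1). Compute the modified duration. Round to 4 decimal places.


Answer: Modified duration = 1.8410

Derivation:
Coupon per period c = face * coupon_rate / m = 7.100000
Periods per year m = 1; per-period yield y/m = 0.051000
Number of cashflows N = 2
Cashflows (t years, CF_t, discount factor 1/(1+y/m)^(m*t), PV):
  t = 1.0000: CF_t = 7.100000, DF = 0.951475, PV = 6.755471
  t = 2.0000: CF_t = 107.100000, DF = 0.905304, PV = 96.958087
Price P = sum_t PV_t = 103.713558
First compute Macaulay numerator sum_t t * PV_t:
  t * PV_t at t = 1.0000: 6.755471
  t * PV_t at t = 2.0000: 193.916174
Macaulay duration D = 200.671645 / 103.713558 = 1.934864
Modified duration = D / (1 + y/m) = 1.934864 / (1 + 0.051000) = 1.840974


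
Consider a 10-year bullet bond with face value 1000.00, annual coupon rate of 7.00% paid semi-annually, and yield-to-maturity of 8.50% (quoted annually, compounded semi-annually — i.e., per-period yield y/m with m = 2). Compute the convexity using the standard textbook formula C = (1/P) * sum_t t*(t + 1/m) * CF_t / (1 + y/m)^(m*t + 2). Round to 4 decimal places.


Answer: Convexity = 61.4994

Derivation:
Coupon per period c = face * coupon_rate / m = 35.000000
Periods per year m = 2; per-period yield y/m = 0.042500
Number of cashflows N = 20
Cashflows (t years, CF_t, discount factor 1/(1+y/m)^(m*t), PV):
  t = 0.5000: CF_t = 35.000000, DF = 0.959233, PV = 33.573141
  t = 1.0000: CF_t = 35.000000, DF = 0.920127, PV = 32.204452
  t = 1.5000: CF_t = 35.000000, DF = 0.882616, PV = 30.891561
  t = 2.0000: CF_t = 35.000000, DF = 0.846634, PV = 29.632193
  t = 2.5000: CF_t = 35.000000, DF = 0.812119, PV = 28.424166
  t = 3.0000: CF_t = 35.000000, DF = 0.779011, PV = 27.265387
  t = 3.5000: CF_t = 35.000000, DF = 0.747253, PV = 26.153848
  t = 4.0000: CF_t = 35.000000, DF = 0.716789, PV = 25.087624
  t = 4.5000: CF_t = 35.000000, DF = 0.687568, PV = 24.064867
  t = 5.0000: CF_t = 35.000000, DF = 0.659537, PV = 23.083806
  t = 5.5000: CF_t = 35.000000, DF = 0.632650, PV = 22.142739
  t = 6.0000: CF_t = 35.000000, DF = 0.606858, PV = 21.240038
  t = 6.5000: CF_t = 35.000000, DF = 0.582118, PV = 20.374137
  t = 7.0000: CF_t = 35.000000, DF = 0.558387, PV = 19.543536
  t = 7.5000: CF_t = 35.000000, DF = 0.535623, PV = 18.746798
  t = 8.0000: CF_t = 35.000000, DF = 0.513787, PV = 17.982540
  t = 8.5000: CF_t = 35.000000, DF = 0.492841, PV = 17.249438
  t = 9.0000: CF_t = 35.000000, DF = 0.472749, PV = 16.546224
  t = 9.5000: CF_t = 35.000000, DF = 0.453477, PV = 15.871678
  t = 10.0000: CF_t = 1035.000000, DF = 0.434989, PV = 450.214084
Price P = sum_t PV_t = 900.292256
Convexity numerator sum_t t*(t + 1/m) * CF_t / (1+y/m)^(m*t + 2):
  t = 0.5000: term = 15.445780
  t = 1.0000: term = 44.448289
  t = 1.5000: term = 85.272497
  t = 2.0000: term = 136.326934
  t = 2.5000: term = 196.153862
  t = 3.0000: term = 263.420054
  t = 3.5000: term = 336.908142
  t = 4.0000: term = 415.508500
  t = 4.5000: term = 498.211631
  t = 5.0000: term = 584.101033
  t = 5.5000: term = 672.346513
  t = 6.0000: term = 762.197922
  t = 6.5000: term = 852.979289
  t = 7.0000: term = 944.083330
  t = 7.5000: term = 1034.966310
  t = 8.0000: term = 1125.143230
  t = 8.5000: term = 1214.183342
  t = 9.0000: term = 1301.705939
  t = 9.5000: term = 1387.376433
  t = 10.0000: term = 43496.693933
Convexity = (1/P) * sum = 55367.472964 / 900.292256 = 61.499444
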